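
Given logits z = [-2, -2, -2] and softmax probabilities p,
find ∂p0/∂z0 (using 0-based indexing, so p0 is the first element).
∂p0/∂z0 = 0.2222

p = softmax(z) = [0.3333, 0.3333, 0.3333]
p0 = 0.3333

∂p0/∂z0 = p0(1 - p0) = 0.3333 × (1 - 0.3333) = 0.2222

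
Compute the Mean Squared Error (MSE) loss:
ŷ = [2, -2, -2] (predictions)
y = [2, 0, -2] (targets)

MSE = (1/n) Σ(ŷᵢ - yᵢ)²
MSE = 1.333

MSE = (1/3)((2-2)² + (-2-0)² + (-2--2)²) = (1/3)(0 + 4 + 0) = 1.333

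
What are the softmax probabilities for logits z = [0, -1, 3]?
p = [0.0466, 0.0171, 0.9362]

exp(z) = [1, 0.3679, 20.09]
Sum = 21.45
p = [0.0466, 0.0171, 0.9362]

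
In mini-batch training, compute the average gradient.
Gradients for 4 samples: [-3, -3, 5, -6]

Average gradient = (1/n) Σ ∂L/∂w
Average gradient = -1.75

Average = (1/4)(-3 + -3 + 5 + -6) = -7/4 = -1.75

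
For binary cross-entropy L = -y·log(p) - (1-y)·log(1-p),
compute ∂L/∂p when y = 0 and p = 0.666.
∂L/∂p = 2.994

∂L/∂p = -y/p + (1-y)/(1-p) = 0 + 1/0.334 = 2.994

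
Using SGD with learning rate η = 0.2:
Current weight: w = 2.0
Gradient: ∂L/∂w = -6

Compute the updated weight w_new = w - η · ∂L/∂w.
w_new = 3.2

w_new = w - η·∂L/∂w = 2.0 - 0.2×(-6) = 2.0 - (-1.2) = 3.2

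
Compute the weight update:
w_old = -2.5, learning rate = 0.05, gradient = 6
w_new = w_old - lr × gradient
w_new = -2.8

w_new = w - η·∂L/∂w = -2.5 - 0.05×(6) = -2.5 - (0.3) = -2.8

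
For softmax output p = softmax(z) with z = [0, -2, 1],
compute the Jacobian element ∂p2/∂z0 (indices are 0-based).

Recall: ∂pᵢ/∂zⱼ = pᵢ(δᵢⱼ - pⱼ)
∂p2/∂z0 = -0.183

p = softmax(z) = [0.2595, 0.03512, 0.7054]
p2 = 0.7054, p0 = 0.2595

∂p2/∂z0 = -p2 × p0 = -0.7054 × 0.2595 = -0.183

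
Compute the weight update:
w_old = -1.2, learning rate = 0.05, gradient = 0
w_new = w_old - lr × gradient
w_new = -1.2

w_new = w - η·∂L/∂w = -1.2 - 0.05×(0) = -1.2 - (0) = -1.2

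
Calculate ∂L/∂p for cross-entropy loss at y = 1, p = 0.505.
∂L/∂p = -1.98

∂L/∂p = -y/p + (1-y)/(1-p) = -1/0.505 + 0 = -1.98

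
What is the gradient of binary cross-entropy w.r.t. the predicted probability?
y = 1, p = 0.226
∂L/∂p = -4.425

∂L/∂p = -y/p + (1-y)/(1-p) = -1/0.226 + 0 = -4.425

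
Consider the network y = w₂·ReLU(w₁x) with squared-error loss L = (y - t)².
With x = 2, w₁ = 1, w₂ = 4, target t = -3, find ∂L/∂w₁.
∂L/∂w₁ = 176

Forward pass:
z = w₁x = 1×2 = 2
h = ReLU(2) = 2
y = w₂h = 4×2 = 8

Backward pass:
∂L/∂y = 2(y - t) = 2(8 - -3) = 22
∂y/∂h = w₂ = 4
∂h/∂z = 1 (ReLU derivative)
∂z/∂w₁ = x = 2

∂L/∂w₁ = 22 × 4 × 1 × 2 = 176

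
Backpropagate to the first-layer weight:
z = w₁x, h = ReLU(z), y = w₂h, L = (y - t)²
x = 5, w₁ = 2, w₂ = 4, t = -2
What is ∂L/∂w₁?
∂L/∂w₁ = 1680

Forward pass:
z = w₁x = 2×5 = 10
h = ReLU(10) = 10
y = w₂h = 4×10 = 40

Backward pass:
∂L/∂y = 2(y - t) = 2(40 - -2) = 84
∂y/∂h = w₂ = 4
∂h/∂z = 1 (ReLU derivative)
∂z/∂w₁ = x = 5

∂L/∂w₁ = 84 × 4 × 1 × 5 = 1680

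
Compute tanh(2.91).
0.9941

tanh(2.91) = (e^(2.91) - e^(-2.91))/(e^(2.91) + e^(-2.91)) = 0.9941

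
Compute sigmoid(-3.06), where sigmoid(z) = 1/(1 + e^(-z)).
0.04479

sigmoid(-3.06) = 1/(1 + e^(3.06)) = 1/(1 + 21.33) = 0.04479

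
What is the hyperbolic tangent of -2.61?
-0.9892

tanh(-2.61) = (e^(-2.61) - e^(2.61))/(e^(-2.61) + e^(2.61)) = -0.9892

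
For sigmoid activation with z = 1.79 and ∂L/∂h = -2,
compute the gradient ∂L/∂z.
∂L/∂z = -0.2452

σ(1.79) = 0.8569
σ'(1.79) = σ(1.79)(1 - σ(1.79)) = 0.8569 × 0.1431 = 0.1226
∂L/∂z = ∂L/∂h · σ'(z) = -2 × 0.1226 = -0.2452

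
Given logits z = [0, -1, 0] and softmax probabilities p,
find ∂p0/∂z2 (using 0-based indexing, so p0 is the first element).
∂p0/∂z2 = -0.1784

p = softmax(z) = [0.4223, 0.1554, 0.4223]
p0 = 0.4223, p2 = 0.4223

∂p0/∂z2 = -p0 × p2 = -0.4223 × 0.4223 = -0.1784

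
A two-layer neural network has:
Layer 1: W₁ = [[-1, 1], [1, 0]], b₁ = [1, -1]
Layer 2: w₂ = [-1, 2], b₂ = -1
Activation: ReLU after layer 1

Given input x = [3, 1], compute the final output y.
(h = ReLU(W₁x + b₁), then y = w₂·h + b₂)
y = 3

Layer 1 pre-activation: z₁ = [-1, 2]
After ReLU: h = [0, 2]
Layer 2 output: y = -1×0 + 2×2 + -1 = 3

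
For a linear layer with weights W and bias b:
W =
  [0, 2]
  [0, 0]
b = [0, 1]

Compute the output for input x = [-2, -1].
y = [-2, 1]

Wx = [0×-2 + 2×-1, 0×-2 + 0×-1]
   = [-2, 0]
y = Wx + b = [-2 + 0, 0 + 1] = [-2, 1]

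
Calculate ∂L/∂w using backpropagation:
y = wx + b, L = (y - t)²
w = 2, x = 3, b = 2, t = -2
∂L/∂w = 60

y = wx + b = (2)(3) + 2 = 8
∂L/∂y = 2(y - t) = 2(8 - -2) = 20
∂y/∂w = x = 3
∂L/∂w = ∂L/∂y · ∂y/∂w = 20 × 3 = 60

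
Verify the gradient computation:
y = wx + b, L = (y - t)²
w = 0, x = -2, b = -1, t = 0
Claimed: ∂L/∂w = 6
Incorrect

y = (0)(-2) + -1 = -1
∂L/∂y = 2(y - t) = 2(-1 - 0) = -2
∂y/∂w = x = -2
∂L/∂w = -2 × -2 = 4

Claimed value: 6
Incorrect: The correct gradient is 4.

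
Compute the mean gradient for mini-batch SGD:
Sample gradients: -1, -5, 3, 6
Average gradient = 0.75

Average = (1/4)(-1 + -5 + 3 + 6) = 3/4 = 0.75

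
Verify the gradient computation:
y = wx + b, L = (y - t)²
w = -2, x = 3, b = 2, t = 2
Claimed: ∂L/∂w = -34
Incorrect

y = (-2)(3) + 2 = -4
∂L/∂y = 2(y - t) = 2(-4 - 2) = -12
∂y/∂w = x = 3
∂L/∂w = -12 × 3 = -36

Claimed value: -34
Incorrect: The correct gradient is -36.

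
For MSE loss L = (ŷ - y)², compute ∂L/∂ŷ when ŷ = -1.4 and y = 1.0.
∂L/∂ŷ = -4.8

∂L/∂ŷ = 2(ŷ - y) = 2(-1.4 - 1.0) = 2(-2.4) = -4.8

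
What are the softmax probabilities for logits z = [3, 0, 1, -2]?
p = [0.839, 0.0418, 0.1135, 0.0057]

exp(z) = [20.09, 1, 2.718, 0.1353]
Sum = 23.94
p = [0.839, 0.0418, 0.1135, 0.0057]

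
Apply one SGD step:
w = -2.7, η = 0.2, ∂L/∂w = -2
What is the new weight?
w_new = -2.3

w_new = w - η·∂L/∂w = -2.7 - 0.2×(-2) = -2.7 - (-0.4) = -2.3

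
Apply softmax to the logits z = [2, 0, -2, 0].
p = [0.7758, 0.105, 0.0142, 0.105]

exp(z) = [7.389, 1, 0.1353, 1]
Sum = 9.524
p = [0.7758, 0.105, 0.0142, 0.105]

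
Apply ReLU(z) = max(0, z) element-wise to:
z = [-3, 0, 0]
h = [0, 0, 0]

ReLU applied element-wise: max(0,-3)=0, max(0,0)=0, max(0,0)=0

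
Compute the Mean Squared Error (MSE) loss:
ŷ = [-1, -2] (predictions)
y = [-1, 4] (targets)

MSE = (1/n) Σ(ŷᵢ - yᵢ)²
MSE = 18

MSE = (1/2)((-1--1)² + (-2-4)²) = (1/2)(0 + 36) = 18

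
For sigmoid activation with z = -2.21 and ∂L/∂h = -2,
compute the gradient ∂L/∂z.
∂L/∂z = -0.1782

σ(-2.21) = 0.09886
σ'(-2.21) = σ(-2.21)(1 - σ(-2.21)) = 0.09886 × 0.9011 = 0.08908
∂L/∂z = ∂L/∂h · σ'(z) = -2 × 0.08908 = -0.1782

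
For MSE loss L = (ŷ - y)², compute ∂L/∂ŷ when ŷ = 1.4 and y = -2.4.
∂L/∂ŷ = 7.6

∂L/∂ŷ = 2(ŷ - y) = 2(1.4 - -2.4) = 2(3.8) = 7.6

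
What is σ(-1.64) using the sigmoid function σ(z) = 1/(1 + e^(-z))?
0.1625

sigmoid(-1.64) = 1/(1 + e^(1.64)) = 1/(1 + 5.155) = 0.1625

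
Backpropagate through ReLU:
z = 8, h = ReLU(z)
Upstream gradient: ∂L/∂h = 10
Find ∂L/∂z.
∂L/∂z = 10

h = ReLU(8) = 8
Since z > 0: ∂h/∂z = 1
∂L/∂z = ∂L/∂h · ∂h/∂z = 10 × 1 = 10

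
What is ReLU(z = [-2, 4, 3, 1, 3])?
h = [0, 4, 3, 1, 3]

ReLU applied element-wise: max(0,-2)=0, max(0,4)=4, max(0,3)=3, max(0,1)=1, max(0,3)=3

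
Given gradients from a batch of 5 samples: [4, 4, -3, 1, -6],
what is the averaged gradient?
Average gradient = 0

Average = (1/5)(4 + 4 + -3 + 1 + -6) = 0/5 = 0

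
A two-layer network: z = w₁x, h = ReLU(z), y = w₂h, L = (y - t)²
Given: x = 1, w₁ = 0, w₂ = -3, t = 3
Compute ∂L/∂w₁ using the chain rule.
∂L/∂w₁ = 0

Forward pass:
z = w₁x = 0×1 = 0
h = ReLU(0) = 0
y = w₂h = -3×0 = 0

Backward pass:
∂L/∂y = 2(y - t) = 2(0 - 3) = -6
∂y/∂h = w₂ = -3
∂h/∂z = 0 (ReLU derivative)
∂z/∂w₁ = x = 1

∂L/∂w₁ = -6 × -3 × 0 × 1 = 0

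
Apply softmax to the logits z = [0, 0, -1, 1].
p = [0.1966, 0.1966, 0.0723, 0.5344]

exp(z) = [1, 1, 0.3679, 2.718]
Sum = 5.086
p = [0.1966, 0.1966, 0.0723, 0.5344]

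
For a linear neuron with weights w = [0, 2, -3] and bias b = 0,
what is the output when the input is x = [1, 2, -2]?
y = 10

y = (0)(1) + (2)(2) + (-3)(-2) + 0 = 10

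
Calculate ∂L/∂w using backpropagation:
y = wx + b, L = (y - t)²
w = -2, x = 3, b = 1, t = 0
∂L/∂w = -30

y = wx + b = (-2)(3) + 1 = -5
∂L/∂y = 2(y - t) = 2(-5 - 0) = -10
∂y/∂w = x = 3
∂L/∂w = ∂L/∂y · ∂y/∂w = -10 × 3 = -30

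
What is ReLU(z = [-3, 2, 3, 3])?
h = [0, 2, 3, 3]

ReLU applied element-wise: max(0,-3)=0, max(0,2)=2, max(0,3)=3, max(0,3)=3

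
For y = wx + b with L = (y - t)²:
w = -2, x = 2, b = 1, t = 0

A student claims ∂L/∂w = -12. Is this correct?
Correct

y = (-2)(2) + 1 = -3
∂L/∂y = 2(y - t) = 2(-3 - 0) = -6
∂y/∂w = x = 2
∂L/∂w = -6 × 2 = -12

Claimed value: -12
Correct: The correct gradient is -12.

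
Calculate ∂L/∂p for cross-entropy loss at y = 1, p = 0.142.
∂L/∂p = -7.042

∂L/∂p = -y/p + (1-y)/(1-p) = -1/0.142 + 0 = -7.042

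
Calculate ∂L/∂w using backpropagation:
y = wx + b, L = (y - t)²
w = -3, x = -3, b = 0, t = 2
∂L/∂w = -42

y = wx + b = (-3)(-3) + 0 = 9
∂L/∂y = 2(y - t) = 2(9 - 2) = 14
∂y/∂w = x = -3
∂L/∂w = ∂L/∂y · ∂y/∂w = 14 × -3 = -42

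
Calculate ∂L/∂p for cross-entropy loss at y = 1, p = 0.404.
∂L/∂p = -2.475

∂L/∂p = -y/p + (1-y)/(1-p) = -1/0.404 + 0 = -2.475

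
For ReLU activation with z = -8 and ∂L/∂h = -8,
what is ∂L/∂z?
∂L/∂z = 0

h = ReLU(-8) = 0
Since z < 0: ∂h/∂z = 0
∂L/∂z = ∂L/∂h · ∂h/∂z = -8 × 0 = 0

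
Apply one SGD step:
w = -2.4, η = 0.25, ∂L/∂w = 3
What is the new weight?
w_new = -3.15

w_new = w - η·∂L/∂w = -2.4 - 0.25×(3) = -2.4 - (0.75) = -3.15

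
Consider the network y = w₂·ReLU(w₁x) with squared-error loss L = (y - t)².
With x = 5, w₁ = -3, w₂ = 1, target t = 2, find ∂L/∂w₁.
∂L/∂w₁ = 0

Forward pass:
z = w₁x = -3×5 = -15
h = ReLU(-15) = 0
y = w₂h = 1×0 = 0

Backward pass:
∂L/∂y = 2(y - t) = 2(0 - 2) = -4
∂y/∂h = w₂ = 1
∂h/∂z = 0 (ReLU derivative)
∂z/∂w₁ = x = 5

∂L/∂w₁ = -4 × 1 × 0 × 5 = 0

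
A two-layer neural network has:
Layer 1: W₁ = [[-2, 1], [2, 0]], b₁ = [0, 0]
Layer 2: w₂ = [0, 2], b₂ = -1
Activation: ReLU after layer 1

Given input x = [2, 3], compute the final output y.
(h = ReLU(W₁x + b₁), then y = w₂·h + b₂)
y = 7

Layer 1 pre-activation: z₁ = [-1, 4]
After ReLU: h = [0, 4]
Layer 2 output: y = 0×0 + 2×4 + -1 = 7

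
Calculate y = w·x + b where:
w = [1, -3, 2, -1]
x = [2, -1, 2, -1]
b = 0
y = 10

y = (1)(2) + (-3)(-1) + (2)(2) + (-1)(-1) + 0 = 10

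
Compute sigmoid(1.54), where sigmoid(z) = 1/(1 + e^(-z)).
0.8235

sigmoid(1.54) = 1/(1 + e^(-1.54)) = 1/(1 + 0.2144) = 0.8235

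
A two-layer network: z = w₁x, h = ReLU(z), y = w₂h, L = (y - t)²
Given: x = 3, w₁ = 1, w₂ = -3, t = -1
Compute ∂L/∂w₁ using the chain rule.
∂L/∂w₁ = 144

Forward pass:
z = w₁x = 1×3 = 3
h = ReLU(3) = 3
y = w₂h = -3×3 = -9

Backward pass:
∂L/∂y = 2(y - t) = 2(-9 - -1) = -16
∂y/∂h = w₂ = -3
∂h/∂z = 1 (ReLU derivative)
∂z/∂w₁ = x = 3

∂L/∂w₁ = -16 × -3 × 1 × 3 = 144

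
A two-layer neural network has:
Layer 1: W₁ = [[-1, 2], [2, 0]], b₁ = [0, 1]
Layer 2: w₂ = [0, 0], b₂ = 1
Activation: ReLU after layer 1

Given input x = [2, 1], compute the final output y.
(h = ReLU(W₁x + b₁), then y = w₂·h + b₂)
y = 1

Layer 1 pre-activation: z₁ = [0, 5]
After ReLU: h = [0, 5]
Layer 2 output: y = 0×0 + 0×5 + 1 = 1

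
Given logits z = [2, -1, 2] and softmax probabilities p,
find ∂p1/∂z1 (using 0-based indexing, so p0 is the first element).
∂p1/∂z1 = 0.0237

p = softmax(z) = [0.4879, 0.02429, 0.4879]
p1 = 0.02429

∂p1/∂z1 = p1(1 - p1) = 0.02429 × (1 - 0.02429) = 0.0237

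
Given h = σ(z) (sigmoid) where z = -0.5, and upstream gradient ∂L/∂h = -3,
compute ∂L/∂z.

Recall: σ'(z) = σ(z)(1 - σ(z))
∂L/∂z = -0.705

σ(-0.5) = 0.3775
σ'(-0.5) = σ(-0.5)(1 - σ(-0.5)) = 0.3775 × 0.6225 = 0.235
∂L/∂z = ∂L/∂h · σ'(z) = -3 × 0.235 = -0.705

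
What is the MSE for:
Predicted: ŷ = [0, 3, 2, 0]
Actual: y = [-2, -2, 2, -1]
MSE = 7.5

MSE = (1/4)((0--2)² + (3--2)² + (2-2)² + (0--1)²) = (1/4)(4 + 25 + 0 + 1) = 7.5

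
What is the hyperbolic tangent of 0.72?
0.6169

tanh(0.72) = (e^(0.72) - e^(-0.72))/(e^(0.72) + e^(-0.72)) = 0.6169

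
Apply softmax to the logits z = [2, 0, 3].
p = [0.2595, 0.0351, 0.7054]

exp(z) = [7.389, 1, 20.09]
Sum = 28.47
p = [0.2595, 0.0351, 0.7054]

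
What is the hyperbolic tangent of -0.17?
-0.1684

tanh(-0.17) = (e^(-0.17) - e^(0.17))/(e^(-0.17) + e^(0.17)) = -0.1684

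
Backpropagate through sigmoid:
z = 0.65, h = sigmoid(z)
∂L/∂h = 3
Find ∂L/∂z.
∂L/∂z = 0.676

σ(0.65) = 0.657
σ'(0.65) = σ(0.65)(1 - σ(0.65)) = 0.657 × 0.343 = 0.2253
∂L/∂z = ∂L/∂h · σ'(z) = 3 × 0.2253 = 0.676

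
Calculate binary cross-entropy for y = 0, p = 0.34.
L = 0.4155

L = -0·log(0.34) - 1·log(0.66) = -log(0.66) = 0.4155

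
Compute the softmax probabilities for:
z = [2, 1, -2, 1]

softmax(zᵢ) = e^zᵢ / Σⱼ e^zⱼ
p = [0.5701, 0.2097, 0.0104, 0.2097]

exp(z) = [7.389, 2.718, 0.1353, 2.718]
Sum = 12.96
p = [0.5701, 0.2097, 0.0104, 0.2097]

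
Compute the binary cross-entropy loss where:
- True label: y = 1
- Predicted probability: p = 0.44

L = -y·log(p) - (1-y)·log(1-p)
L = 0.821

L = -1·log(0.44) - 0·log(0.56) = -log(0.44) = 0.821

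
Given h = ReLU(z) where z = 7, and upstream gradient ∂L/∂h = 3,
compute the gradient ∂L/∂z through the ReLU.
∂L/∂z = 3

h = ReLU(7) = 7
Since z > 0: ∂h/∂z = 1
∂L/∂z = ∂L/∂h · ∂h/∂z = 3 × 1 = 3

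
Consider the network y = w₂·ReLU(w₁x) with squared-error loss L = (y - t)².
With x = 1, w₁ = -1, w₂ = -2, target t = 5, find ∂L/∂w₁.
∂L/∂w₁ = 0

Forward pass:
z = w₁x = -1×1 = -1
h = ReLU(-1) = 0
y = w₂h = -2×0 = 0

Backward pass:
∂L/∂y = 2(y - t) = 2(0 - 5) = -10
∂y/∂h = w₂ = -2
∂h/∂z = 0 (ReLU derivative)
∂z/∂w₁ = x = 1

∂L/∂w₁ = -10 × -2 × 0 × 1 = 0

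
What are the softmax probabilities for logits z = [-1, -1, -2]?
p = [0.4223, 0.4223, 0.1554]

exp(z) = [0.3679, 0.3679, 0.1353]
Sum = 0.8711
p = [0.4223, 0.4223, 0.1554]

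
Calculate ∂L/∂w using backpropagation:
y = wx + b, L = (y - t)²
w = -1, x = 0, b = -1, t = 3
∂L/∂w = 0

y = wx + b = (-1)(0) + -1 = -1
∂L/∂y = 2(y - t) = 2(-1 - 3) = -8
∂y/∂w = x = 0
∂L/∂w = ∂L/∂y · ∂y/∂w = -8 × 0 = 0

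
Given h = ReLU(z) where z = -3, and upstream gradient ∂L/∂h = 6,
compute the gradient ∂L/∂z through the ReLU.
∂L/∂z = 0

h = ReLU(-3) = 0
Since z < 0: ∂h/∂z = 0
∂L/∂z = ∂L/∂h · ∂h/∂z = 6 × 0 = 0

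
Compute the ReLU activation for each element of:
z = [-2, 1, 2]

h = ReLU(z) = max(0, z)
h = [0, 1, 2]

ReLU applied element-wise: max(0,-2)=0, max(0,1)=1, max(0,2)=2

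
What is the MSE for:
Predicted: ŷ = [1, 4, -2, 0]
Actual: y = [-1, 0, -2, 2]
MSE = 6

MSE = (1/4)((1--1)² + (4-0)² + (-2--2)² + (0-2)²) = (1/4)(4 + 16 + 0 + 4) = 6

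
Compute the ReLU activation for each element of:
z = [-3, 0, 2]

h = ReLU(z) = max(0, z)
h = [0, 0, 2]

ReLU applied element-wise: max(0,-3)=0, max(0,0)=0, max(0,2)=2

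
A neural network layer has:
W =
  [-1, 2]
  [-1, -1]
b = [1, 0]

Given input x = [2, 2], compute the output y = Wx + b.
y = [3, -4]

Wx = [-1×2 + 2×2, -1×2 + -1×2]
   = [2, -4]
y = Wx + b = [2 + 1, -4 + 0] = [3, -4]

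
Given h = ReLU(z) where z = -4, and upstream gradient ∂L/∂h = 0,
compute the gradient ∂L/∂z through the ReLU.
∂L/∂z = 0

h = ReLU(-4) = 0
Since z < 0: ∂h/∂z = 0
∂L/∂z = ∂L/∂h · ∂h/∂z = 0 × 0 = 0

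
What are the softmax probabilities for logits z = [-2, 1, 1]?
p = [0.0243, 0.4879, 0.4879]

exp(z) = [0.1353, 2.718, 2.718]
Sum = 5.572
p = [0.0243, 0.4879, 0.4879]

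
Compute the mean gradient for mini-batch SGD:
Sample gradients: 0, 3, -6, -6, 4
Average gradient = -1

Average = (1/5)(0 + 3 + -6 + -6 + 4) = -5/5 = -1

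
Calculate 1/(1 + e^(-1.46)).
0.8115

sigmoid(1.46) = 1/(1 + e^(-1.46)) = 1/(1 + 0.2322) = 0.8115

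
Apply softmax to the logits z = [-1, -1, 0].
p = [0.2119, 0.2119, 0.5761]

exp(z) = [0.3679, 0.3679, 1]
Sum = 1.736
p = [0.2119, 0.2119, 0.5761]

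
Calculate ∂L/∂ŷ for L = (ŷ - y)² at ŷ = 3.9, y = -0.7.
∂L/∂ŷ = 9.2

∂L/∂ŷ = 2(ŷ - y) = 2(3.9 - -0.7) = 2(4.6) = 9.2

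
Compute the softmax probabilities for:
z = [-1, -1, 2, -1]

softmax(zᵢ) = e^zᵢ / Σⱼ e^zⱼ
p = [0.0433, 0.0433, 0.87, 0.0433]

exp(z) = [0.3679, 0.3679, 7.389, 0.3679]
Sum = 8.493
p = [0.0433, 0.0433, 0.87, 0.0433]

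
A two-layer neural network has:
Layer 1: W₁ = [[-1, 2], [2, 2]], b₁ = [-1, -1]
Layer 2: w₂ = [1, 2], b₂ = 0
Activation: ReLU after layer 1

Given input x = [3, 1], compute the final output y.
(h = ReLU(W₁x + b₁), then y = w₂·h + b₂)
y = 14

Layer 1 pre-activation: z₁ = [-2, 7]
After ReLU: h = [0, 7]
Layer 2 output: y = 1×0 + 2×7 + 0 = 14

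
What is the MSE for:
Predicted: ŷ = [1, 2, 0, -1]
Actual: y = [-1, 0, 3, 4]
MSE = 10.5

MSE = (1/4)((1--1)² + (2-0)² + (0-3)² + (-1-4)²) = (1/4)(4 + 4 + 9 + 25) = 10.5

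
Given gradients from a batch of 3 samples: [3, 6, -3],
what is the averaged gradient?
Average gradient = 2

Average = (1/3)(3 + 6 + -3) = 6/3 = 2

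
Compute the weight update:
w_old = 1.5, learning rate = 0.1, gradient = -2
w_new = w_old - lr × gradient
w_new = 1.7

w_new = w - η·∂L/∂w = 1.5 - 0.1×(-2) = 1.5 - (-0.2) = 1.7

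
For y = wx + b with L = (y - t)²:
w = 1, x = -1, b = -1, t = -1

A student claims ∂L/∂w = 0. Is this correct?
Incorrect

y = (1)(-1) + -1 = -2
∂L/∂y = 2(y - t) = 2(-2 - -1) = -2
∂y/∂w = x = -1
∂L/∂w = -2 × -1 = 2

Claimed value: 0
Incorrect: The correct gradient is 2.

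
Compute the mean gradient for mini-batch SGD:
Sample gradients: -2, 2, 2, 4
Average gradient = 1.5

Average = (1/4)(-2 + 2 + 2 + 4) = 6/4 = 1.5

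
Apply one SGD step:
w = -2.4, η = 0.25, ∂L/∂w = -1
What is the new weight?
w_new = -2.15

w_new = w - η·∂L/∂w = -2.4 - 0.25×(-1) = -2.4 - (-0.25) = -2.15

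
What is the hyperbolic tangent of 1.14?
0.8144

tanh(1.14) = (e^(1.14) - e^(-1.14))/(e^(1.14) + e^(-1.14)) = 0.8144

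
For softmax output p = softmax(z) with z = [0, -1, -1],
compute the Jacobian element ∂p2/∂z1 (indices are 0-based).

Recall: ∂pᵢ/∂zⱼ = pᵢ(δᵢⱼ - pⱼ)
∂p2/∂z1 = -0.04492

p = softmax(z) = [0.5761, 0.2119, 0.2119]
p2 = 0.2119, p1 = 0.2119

∂p2/∂z1 = -p2 × p1 = -0.2119 × 0.2119 = -0.04492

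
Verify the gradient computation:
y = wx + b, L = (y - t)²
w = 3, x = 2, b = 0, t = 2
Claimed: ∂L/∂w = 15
Incorrect

y = (3)(2) + 0 = 6
∂L/∂y = 2(y - t) = 2(6 - 2) = 8
∂y/∂w = x = 2
∂L/∂w = 8 × 2 = 16

Claimed value: 15
Incorrect: The correct gradient is 16.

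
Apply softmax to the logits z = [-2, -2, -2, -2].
p = [0.25, 0.25, 0.25, 0.25]

exp(z) = [0.1353, 0.1353, 0.1353, 0.1353]
Sum = 0.5413
p = [0.25, 0.25, 0.25, 0.25]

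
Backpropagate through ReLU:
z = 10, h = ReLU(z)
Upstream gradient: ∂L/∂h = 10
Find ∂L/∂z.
∂L/∂z = 10

h = ReLU(10) = 10
Since z > 0: ∂h/∂z = 1
∂L/∂z = ∂L/∂h · ∂h/∂z = 10 × 1 = 10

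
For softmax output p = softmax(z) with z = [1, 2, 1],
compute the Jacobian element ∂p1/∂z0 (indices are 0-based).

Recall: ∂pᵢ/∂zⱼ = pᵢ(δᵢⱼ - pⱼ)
∂p1/∂z0 = -0.1221

p = softmax(z) = [0.2119, 0.5761, 0.2119]
p1 = 0.5761, p0 = 0.2119

∂p1/∂z0 = -p1 × p0 = -0.5761 × 0.2119 = -0.1221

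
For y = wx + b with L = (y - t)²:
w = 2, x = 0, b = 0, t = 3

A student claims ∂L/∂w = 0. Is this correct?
Correct

y = (2)(0) + 0 = 0
∂L/∂y = 2(y - t) = 2(0 - 3) = -6
∂y/∂w = x = 0
∂L/∂w = -6 × 0 = 0

Claimed value: 0
Correct: The correct gradient is 0.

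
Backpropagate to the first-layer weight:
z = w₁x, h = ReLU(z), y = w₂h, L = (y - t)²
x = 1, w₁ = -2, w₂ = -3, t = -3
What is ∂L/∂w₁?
∂L/∂w₁ = 0

Forward pass:
z = w₁x = -2×1 = -2
h = ReLU(-2) = 0
y = w₂h = -3×0 = 0

Backward pass:
∂L/∂y = 2(y - t) = 2(0 - -3) = 6
∂y/∂h = w₂ = -3
∂h/∂z = 0 (ReLU derivative)
∂z/∂w₁ = x = 1

∂L/∂w₁ = 6 × -3 × 0 × 1 = 0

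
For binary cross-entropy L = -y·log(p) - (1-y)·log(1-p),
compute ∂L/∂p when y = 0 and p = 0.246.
∂L/∂p = 1.326

∂L/∂p = -y/p + (1-y)/(1-p) = 0 + 1/0.754 = 1.326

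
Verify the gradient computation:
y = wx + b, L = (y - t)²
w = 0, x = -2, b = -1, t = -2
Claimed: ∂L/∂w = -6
Incorrect

y = (0)(-2) + -1 = -1
∂L/∂y = 2(y - t) = 2(-1 - -2) = 2
∂y/∂w = x = -2
∂L/∂w = 2 × -2 = -4

Claimed value: -6
Incorrect: The correct gradient is -4.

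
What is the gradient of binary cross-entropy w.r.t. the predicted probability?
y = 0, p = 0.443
∂L/∂p = 1.795

∂L/∂p = -y/p + (1-y)/(1-p) = 0 + 1/0.557 = 1.795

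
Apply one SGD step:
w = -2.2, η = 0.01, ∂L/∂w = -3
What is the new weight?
w_new = -2.17

w_new = w - η·∂L/∂w = -2.2 - 0.01×(-3) = -2.2 - (-0.03) = -2.17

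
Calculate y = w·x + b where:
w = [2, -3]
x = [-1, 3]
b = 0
y = -11

y = (2)(-1) + (-3)(3) + 0 = -11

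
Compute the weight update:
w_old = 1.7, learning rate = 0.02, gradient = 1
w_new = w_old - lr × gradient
w_new = 1.68

w_new = w - η·∂L/∂w = 1.7 - 0.02×(1) = 1.7 - (0.02) = 1.68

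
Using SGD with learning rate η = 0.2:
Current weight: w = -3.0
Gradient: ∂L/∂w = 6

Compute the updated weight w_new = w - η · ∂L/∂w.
w_new = -4.2

w_new = w - η·∂L/∂w = -3.0 - 0.2×(6) = -3.0 - (1.2) = -4.2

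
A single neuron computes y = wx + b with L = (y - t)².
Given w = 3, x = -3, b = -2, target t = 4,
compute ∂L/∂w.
∂L/∂w = 90

y = wx + b = (3)(-3) + -2 = -11
∂L/∂y = 2(y - t) = 2(-11 - 4) = -30
∂y/∂w = x = -3
∂L/∂w = ∂L/∂y · ∂y/∂w = -30 × -3 = 90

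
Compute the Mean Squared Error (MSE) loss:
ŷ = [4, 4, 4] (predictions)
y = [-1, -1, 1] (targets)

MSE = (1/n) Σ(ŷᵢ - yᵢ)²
MSE = 19.67

MSE = (1/3)((4--1)² + (4--1)² + (4-1)²) = (1/3)(25 + 25 + 9) = 19.67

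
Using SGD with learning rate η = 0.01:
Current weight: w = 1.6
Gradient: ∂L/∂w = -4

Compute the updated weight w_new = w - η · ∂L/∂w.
w_new = 1.64

w_new = w - η·∂L/∂w = 1.6 - 0.01×(-4) = 1.6 - (-0.04) = 1.64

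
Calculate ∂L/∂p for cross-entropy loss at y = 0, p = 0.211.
∂L/∂p = 1.267

∂L/∂p = -y/p + (1-y)/(1-p) = 0 + 1/0.789 = 1.267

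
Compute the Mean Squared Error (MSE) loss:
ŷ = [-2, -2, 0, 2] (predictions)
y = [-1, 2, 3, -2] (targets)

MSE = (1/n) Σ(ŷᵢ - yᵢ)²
MSE = 10.5

MSE = (1/4)((-2--1)² + (-2-2)² + (0-3)² + (2--2)²) = (1/4)(1 + 16 + 9 + 16) = 10.5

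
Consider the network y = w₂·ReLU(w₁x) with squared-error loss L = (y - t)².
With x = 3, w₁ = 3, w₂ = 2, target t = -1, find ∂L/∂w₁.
∂L/∂w₁ = 228

Forward pass:
z = w₁x = 3×3 = 9
h = ReLU(9) = 9
y = w₂h = 2×9 = 18

Backward pass:
∂L/∂y = 2(y - t) = 2(18 - -1) = 38
∂y/∂h = w₂ = 2
∂h/∂z = 1 (ReLU derivative)
∂z/∂w₁ = x = 3

∂L/∂w₁ = 38 × 2 × 1 × 3 = 228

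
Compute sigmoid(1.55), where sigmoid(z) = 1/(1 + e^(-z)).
0.8249

sigmoid(1.55) = 1/(1 + e^(-1.55)) = 1/(1 + 0.2122) = 0.8249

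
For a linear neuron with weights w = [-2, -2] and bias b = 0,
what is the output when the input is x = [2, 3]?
y = -10

y = (-2)(2) + (-2)(3) + 0 = -10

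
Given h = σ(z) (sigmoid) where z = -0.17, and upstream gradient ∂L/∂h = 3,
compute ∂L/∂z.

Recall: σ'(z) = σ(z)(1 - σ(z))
∂L/∂z = 0.7446

σ(-0.17) = 0.4576
σ'(-0.17) = σ(-0.17)(1 - σ(-0.17)) = 0.4576 × 0.5424 = 0.2482
∂L/∂z = ∂L/∂h · σ'(z) = 3 × 0.2482 = 0.7446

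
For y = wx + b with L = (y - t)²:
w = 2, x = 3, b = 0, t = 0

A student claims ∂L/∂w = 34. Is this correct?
Incorrect

y = (2)(3) + 0 = 6
∂L/∂y = 2(y - t) = 2(6 - 0) = 12
∂y/∂w = x = 3
∂L/∂w = 12 × 3 = 36

Claimed value: 34
Incorrect: The correct gradient is 36.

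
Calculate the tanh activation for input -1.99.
-0.9633

tanh(-1.99) = (e^(-1.99) - e^(1.99))/(e^(-1.99) + e^(1.99)) = -0.9633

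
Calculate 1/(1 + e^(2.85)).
0.05468

sigmoid(-2.85) = 1/(1 + e^(2.85)) = 1/(1 + 17.29) = 0.05468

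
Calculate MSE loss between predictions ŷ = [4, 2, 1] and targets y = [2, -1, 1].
MSE = 4.333

MSE = (1/3)((4-2)² + (2--1)² + (1-1)²) = (1/3)(4 + 9 + 0) = 4.333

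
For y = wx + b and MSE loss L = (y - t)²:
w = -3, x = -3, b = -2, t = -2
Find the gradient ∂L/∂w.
∂L/∂w = -54

y = wx + b = (-3)(-3) + -2 = 7
∂L/∂y = 2(y - t) = 2(7 - -2) = 18
∂y/∂w = x = -3
∂L/∂w = ∂L/∂y · ∂y/∂w = 18 × -3 = -54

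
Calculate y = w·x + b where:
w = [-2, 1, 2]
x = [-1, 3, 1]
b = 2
y = 9

y = (-2)(-1) + (1)(3) + (2)(1) + 2 = 9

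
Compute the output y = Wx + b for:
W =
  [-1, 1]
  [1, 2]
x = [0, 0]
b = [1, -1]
y = [1, -1]

Wx = [-1×0 + 1×0, 1×0 + 2×0]
   = [0, 0]
y = Wx + b = [0 + 1, 0 + -1] = [1, -1]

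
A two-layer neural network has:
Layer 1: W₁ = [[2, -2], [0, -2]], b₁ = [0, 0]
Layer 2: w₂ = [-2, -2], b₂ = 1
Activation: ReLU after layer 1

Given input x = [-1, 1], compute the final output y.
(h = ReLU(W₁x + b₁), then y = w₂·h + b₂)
y = 1

Layer 1 pre-activation: z₁ = [-4, -2]
After ReLU: h = [0, 0]
Layer 2 output: y = -2×0 + -2×0 + 1 = 1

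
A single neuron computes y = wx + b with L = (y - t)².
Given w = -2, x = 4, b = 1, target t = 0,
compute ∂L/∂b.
∂L/∂b = -14

y = wx + b = (-2)(4) + 1 = -7
∂L/∂y = 2(y - t) = 2(-7 - 0) = -14
∂y/∂b = 1
∂L/∂b = ∂L/∂y · ∂y/∂b = -14 × 1 = -14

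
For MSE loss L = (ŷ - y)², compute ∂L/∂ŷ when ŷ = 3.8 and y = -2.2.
∂L/∂ŷ = 12.0

∂L/∂ŷ = 2(ŷ - y) = 2(3.8 - -2.2) = 2(6.0) = 12.0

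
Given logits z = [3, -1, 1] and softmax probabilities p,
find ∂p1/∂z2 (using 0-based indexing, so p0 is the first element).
∂p1/∂z2 = -0.001862

p = softmax(z) = [0.8668, 0.01588, 0.1173]
p1 = 0.01588, p2 = 0.1173

∂p1/∂z2 = -p1 × p2 = -0.01588 × 0.1173 = -0.001862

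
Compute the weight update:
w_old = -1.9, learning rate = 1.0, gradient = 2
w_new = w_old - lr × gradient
w_new = -3.9

w_new = w - η·∂L/∂w = -1.9 - 1.0×(2) = -1.9 - (2) = -3.9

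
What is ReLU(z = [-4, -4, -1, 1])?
h = [0, 0, 0, 1]

ReLU applied element-wise: max(0,-4)=0, max(0,-4)=0, max(0,-1)=0, max(0,1)=1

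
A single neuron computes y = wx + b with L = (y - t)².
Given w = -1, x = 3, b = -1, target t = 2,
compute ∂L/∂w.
∂L/∂w = -36

y = wx + b = (-1)(3) + -1 = -4
∂L/∂y = 2(y - t) = 2(-4 - 2) = -12
∂y/∂w = x = 3
∂L/∂w = ∂L/∂y · ∂y/∂w = -12 × 3 = -36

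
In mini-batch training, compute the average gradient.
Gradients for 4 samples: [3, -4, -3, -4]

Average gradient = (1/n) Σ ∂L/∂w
Average gradient = -2

Average = (1/4)(3 + -4 + -3 + -4) = -8/4 = -2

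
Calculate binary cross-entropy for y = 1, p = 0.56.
L = 0.5798

L = -1·log(0.56) - 0·log(0.44) = -log(0.56) = 0.5798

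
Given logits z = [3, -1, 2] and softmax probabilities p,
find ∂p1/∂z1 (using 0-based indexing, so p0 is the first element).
∂p1/∂z1 = 0.01304

p = softmax(z) = [0.7214, 0.01321, 0.2654]
p1 = 0.01321

∂p1/∂z1 = p1(1 - p1) = 0.01321 × (1 - 0.01321) = 0.01304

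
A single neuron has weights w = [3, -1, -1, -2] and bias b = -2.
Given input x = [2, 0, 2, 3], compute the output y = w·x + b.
y = -4

y = (3)(2) + (-1)(0) + (-1)(2) + (-2)(3) + -2 = -4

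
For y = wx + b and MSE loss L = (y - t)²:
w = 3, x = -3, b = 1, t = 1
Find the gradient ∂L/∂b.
∂L/∂b = -18

y = wx + b = (3)(-3) + 1 = -8
∂L/∂y = 2(y - t) = 2(-8 - 1) = -18
∂y/∂b = 1
∂L/∂b = ∂L/∂y · ∂y/∂b = -18 × 1 = -18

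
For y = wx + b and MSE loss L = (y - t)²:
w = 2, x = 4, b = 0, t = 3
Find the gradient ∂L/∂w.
∂L/∂w = 40

y = wx + b = (2)(4) + 0 = 8
∂L/∂y = 2(y - t) = 2(8 - 3) = 10
∂y/∂w = x = 4
∂L/∂w = ∂L/∂y · ∂y/∂w = 10 × 4 = 40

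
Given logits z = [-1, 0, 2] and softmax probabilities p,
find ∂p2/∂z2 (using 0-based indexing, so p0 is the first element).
∂p2/∂z2 = 0.1318

p = softmax(z) = [0.04201, 0.1142, 0.8438]
p2 = 0.8438

∂p2/∂z2 = p2(1 - p2) = 0.8438 × (1 - 0.8438) = 0.1318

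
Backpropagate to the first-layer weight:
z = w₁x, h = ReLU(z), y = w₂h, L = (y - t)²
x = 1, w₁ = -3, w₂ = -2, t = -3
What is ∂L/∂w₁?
∂L/∂w₁ = 0

Forward pass:
z = w₁x = -3×1 = -3
h = ReLU(-3) = 0
y = w₂h = -2×0 = 0

Backward pass:
∂L/∂y = 2(y - t) = 2(0 - -3) = 6
∂y/∂h = w₂ = -2
∂h/∂z = 0 (ReLU derivative)
∂z/∂w₁ = x = 1

∂L/∂w₁ = 6 × -2 × 0 × 1 = 0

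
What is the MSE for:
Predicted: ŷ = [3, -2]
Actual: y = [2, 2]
MSE = 8.5

MSE = (1/2)((3-2)² + (-2-2)²) = (1/2)(1 + 16) = 8.5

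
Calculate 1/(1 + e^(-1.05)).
0.7408

sigmoid(1.05) = 1/(1 + e^(-1.05)) = 1/(1 + 0.3499) = 0.7408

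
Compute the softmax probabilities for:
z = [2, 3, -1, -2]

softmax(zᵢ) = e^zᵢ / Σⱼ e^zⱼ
p = [0.2641, 0.7179, 0.0131, 0.0048]

exp(z) = [7.389, 20.09, 0.3679, 0.1353]
Sum = 27.98
p = [0.2641, 0.7179, 0.0131, 0.0048]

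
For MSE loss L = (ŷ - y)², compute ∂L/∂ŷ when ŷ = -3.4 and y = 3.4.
∂L/∂ŷ = -13.6

∂L/∂ŷ = 2(ŷ - y) = 2(-3.4 - 3.4) = 2(-6.8) = -13.6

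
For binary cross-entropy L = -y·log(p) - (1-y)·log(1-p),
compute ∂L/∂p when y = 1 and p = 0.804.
∂L/∂p = -1.244

∂L/∂p = -y/p + (1-y)/(1-p) = -1/0.804 + 0 = -1.244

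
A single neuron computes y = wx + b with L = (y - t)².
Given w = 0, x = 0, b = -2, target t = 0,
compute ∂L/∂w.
∂L/∂w = 0

y = wx + b = (0)(0) + -2 = -2
∂L/∂y = 2(y - t) = 2(-2 - 0) = -4
∂y/∂w = x = 0
∂L/∂w = ∂L/∂y · ∂y/∂w = -4 × 0 = 0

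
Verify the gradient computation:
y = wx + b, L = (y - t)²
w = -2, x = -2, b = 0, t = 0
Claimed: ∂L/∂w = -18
Incorrect

y = (-2)(-2) + 0 = 4
∂L/∂y = 2(y - t) = 2(4 - 0) = 8
∂y/∂w = x = -2
∂L/∂w = 8 × -2 = -16

Claimed value: -18
Incorrect: The correct gradient is -16.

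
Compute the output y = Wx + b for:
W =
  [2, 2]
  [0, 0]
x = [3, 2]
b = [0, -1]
y = [10, -1]

Wx = [2×3 + 2×2, 0×3 + 0×2]
   = [10, 0]
y = Wx + b = [10 + 0, 0 + -1] = [10, -1]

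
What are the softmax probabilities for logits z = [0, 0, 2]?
p = [0.1065, 0.1065, 0.787]

exp(z) = [1, 1, 7.389]
Sum = 9.389
p = [0.1065, 0.1065, 0.787]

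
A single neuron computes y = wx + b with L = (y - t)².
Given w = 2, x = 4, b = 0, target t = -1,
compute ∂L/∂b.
∂L/∂b = 18

y = wx + b = (2)(4) + 0 = 8
∂L/∂y = 2(y - t) = 2(8 - -1) = 18
∂y/∂b = 1
∂L/∂b = ∂L/∂y · ∂y/∂b = 18 × 1 = 18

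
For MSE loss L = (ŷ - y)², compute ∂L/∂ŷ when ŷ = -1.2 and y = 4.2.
∂L/∂ŷ = -10.8

∂L/∂ŷ = 2(ŷ - y) = 2(-1.2 - 4.2) = 2(-5.4) = -10.8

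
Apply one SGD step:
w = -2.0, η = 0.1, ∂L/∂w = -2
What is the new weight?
w_new = -1.8

w_new = w - η·∂L/∂w = -2.0 - 0.1×(-2) = -2.0 - (-0.2) = -1.8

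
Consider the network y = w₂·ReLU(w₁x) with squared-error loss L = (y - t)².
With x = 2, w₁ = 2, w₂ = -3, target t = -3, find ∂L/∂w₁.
∂L/∂w₁ = 108

Forward pass:
z = w₁x = 2×2 = 4
h = ReLU(4) = 4
y = w₂h = -3×4 = -12

Backward pass:
∂L/∂y = 2(y - t) = 2(-12 - -3) = -18
∂y/∂h = w₂ = -3
∂h/∂z = 1 (ReLU derivative)
∂z/∂w₁ = x = 2

∂L/∂w₁ = -18 × -3 × 1 × 2 = 108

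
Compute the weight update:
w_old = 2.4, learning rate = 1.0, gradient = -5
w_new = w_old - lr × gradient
w_new = 7.4

w_new = w - η·∂L/∂w = 2.4 - 1.0×(-5) = 2.4 - (-5) = 7.4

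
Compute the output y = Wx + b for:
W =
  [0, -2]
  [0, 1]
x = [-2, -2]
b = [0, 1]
y = [4, -1]

Wx = [0×-2 + -2×-2, 0×-2 + 1×-2]
   = [4, -2]
y = Wx + b = [4 + 0, -2 + 1] = [4, -1]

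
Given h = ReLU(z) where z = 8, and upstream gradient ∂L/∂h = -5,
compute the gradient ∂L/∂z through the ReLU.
∂L/∂z = -5

h = ReLU(8) = 8
Since z > 0: ∂h/∂z = 1
∂L/∂z = ∂L/∂h · ∂h/∂z = -5 × 1 = -5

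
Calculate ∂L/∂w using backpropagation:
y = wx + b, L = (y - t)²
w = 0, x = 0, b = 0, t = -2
∂L/∂w = 0

y = wx + b = (0)(0) + 0 = 0
∂L/∂y = 2(y - t) = 2(0 - -2) = 4
∂y/∂w = x = 0
∂L/∂w = ∂L/∂y · ∂y/∂w = 4 × 0 = 0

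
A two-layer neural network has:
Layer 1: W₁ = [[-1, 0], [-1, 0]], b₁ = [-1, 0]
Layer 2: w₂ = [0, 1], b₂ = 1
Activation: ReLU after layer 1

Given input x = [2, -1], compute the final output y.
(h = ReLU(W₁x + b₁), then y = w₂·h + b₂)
y = 1

Layer 1 pre-activation: z₁ = [-3, -2]
After ReLU: h = [0, 0]
Layer 2 output: y = 0×0 + 1×0 + 1 = 1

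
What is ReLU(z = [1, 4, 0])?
h = [1, 4, 0]

ReLU applied element-wise: max(0,1)=1, max(0,4)=4, max(0,0)=0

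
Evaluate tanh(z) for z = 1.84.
0.9508

tanh(1.84) = (e^(1.84) - e^(-1.84))/(e^(1.84) + e^(-1.84)) = 0.9508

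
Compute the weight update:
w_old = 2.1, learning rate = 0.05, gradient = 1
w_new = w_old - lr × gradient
w_new = 2.05

w_new = w - η·∂L/∂w = 2.1 - 0.05×(1) = 2.1 - (0.05) = 2.05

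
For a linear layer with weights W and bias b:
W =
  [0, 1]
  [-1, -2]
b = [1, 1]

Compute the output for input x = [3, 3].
y = [4, -8]

Wx = [0×3 + 1×3, -1×3 + -2×3]
   = [3, -9]
y = Wx + b = [3 + 1, -9 + 1] = [4, -8]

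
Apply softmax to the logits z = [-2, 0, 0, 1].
p = [0.0279, 0.206, 0.206, 0.5601]

exp(z) = [0.1353, 1, 1, 2.718]
Sum = 4.854
p = [0.0279, 0.206, 0.206, 0.5601]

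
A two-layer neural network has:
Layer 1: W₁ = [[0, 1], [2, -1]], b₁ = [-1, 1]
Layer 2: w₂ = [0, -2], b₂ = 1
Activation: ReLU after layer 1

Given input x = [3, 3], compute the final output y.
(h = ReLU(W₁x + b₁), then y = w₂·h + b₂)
y = -7

Layer 1 pre-activation: z₁ = [2, 4]
After ReLU: h = [2, 4]
Layer 2 output: y = 0×2 + -2×4 + 1 = -7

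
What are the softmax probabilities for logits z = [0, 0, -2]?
p = [0.4683, 0.4683, 0.0634]

exp(z) = [1, 1, 0.1353]
Sum = 2.135
p = [0.4683, 0.4683, 0.0634]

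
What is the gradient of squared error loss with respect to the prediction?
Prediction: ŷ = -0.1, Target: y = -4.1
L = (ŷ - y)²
∂L/∂ŷ = 8.0

∂L/∂ŷ = 2(ŷ - y) = 2(-0.1 - -4.1) = 2(4.0) = 8.0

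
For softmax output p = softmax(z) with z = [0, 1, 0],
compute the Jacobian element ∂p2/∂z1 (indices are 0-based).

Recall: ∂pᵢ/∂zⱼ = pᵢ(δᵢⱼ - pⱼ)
∂p2/∂z1 = -0.1221

p = softmax(z) = [0.2119, 0.5761, 0.2119]
p2 = 0.2119, p1 = 0.5761

∂p2/∂z1 = -p2 × p1 = -0.2119 × 0.5761 = -0.1221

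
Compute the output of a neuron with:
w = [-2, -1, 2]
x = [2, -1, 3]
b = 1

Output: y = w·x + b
y = 4

y = (-2)(2) + (-1)(-1) + (2)(3) + 1 = 4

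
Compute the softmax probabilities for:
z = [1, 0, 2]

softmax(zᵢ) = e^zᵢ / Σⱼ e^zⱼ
p = [0.2447, 0.09, 0.6652]

exp(z) = [2.718, 1, 7.389]
Sum = 11.11
p = [0.2447, 0.09, 0.6652]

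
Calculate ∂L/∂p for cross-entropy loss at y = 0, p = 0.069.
∂L/∂p = 1.074

∂L/∂p = -y/p + (1-y)/(1-p) = 0 + 1/0.931 = 1.074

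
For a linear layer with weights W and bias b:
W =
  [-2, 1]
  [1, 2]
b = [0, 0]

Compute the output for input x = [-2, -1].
y = [3, -4]

Wx = [-2×-2 + 1×-1, 1×-2 + 2×-1]
   = [3, -4]
y = Wx + b = [3 + 0, -4 + 0] = [3, -4]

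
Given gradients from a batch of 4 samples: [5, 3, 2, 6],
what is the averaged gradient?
Average gradient = 4

Average = (1/4)(5 + 3 + 2 + 6) = 16/4 = 4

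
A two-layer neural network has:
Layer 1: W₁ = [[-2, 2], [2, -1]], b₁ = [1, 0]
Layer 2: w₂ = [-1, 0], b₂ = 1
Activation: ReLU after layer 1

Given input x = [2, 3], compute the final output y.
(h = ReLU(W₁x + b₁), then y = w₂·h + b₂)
y = -2

Layer 1 pre-activation: z₁ = [3, 1]
After ReLU: h = [3, 1]
Layer 2 output: y = -1×3 + 0×1 + 1 = -2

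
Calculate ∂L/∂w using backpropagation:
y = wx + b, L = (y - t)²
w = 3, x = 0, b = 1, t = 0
∂L/∂w = 0

y = wx + b = (3)(0) + 1 = 1
∂L/∂y = 2(y - t) = 2(1 - 0) = 2
∂y/∂w = x = 0
∂L/∂w = ∂L/∂y · ∂y/∂w = 2 × 0 = 0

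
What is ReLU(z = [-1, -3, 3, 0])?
h = [0, 0, 3, 0]

ReLU applied element-wise: max(0,-1)=0, max(0,-3)=0, max(0,3)=3, max(0,0)=0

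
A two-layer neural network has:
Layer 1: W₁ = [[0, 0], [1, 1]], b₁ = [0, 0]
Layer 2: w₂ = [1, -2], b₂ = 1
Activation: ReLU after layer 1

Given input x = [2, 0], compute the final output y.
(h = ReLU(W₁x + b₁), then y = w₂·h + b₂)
y = -3

Layer 1 pre-activation: z₁ = [0, 2]
After ReLU: h = [0, 2]
Layer 2 output: y = 1×0 + -2×2 + 1 = -3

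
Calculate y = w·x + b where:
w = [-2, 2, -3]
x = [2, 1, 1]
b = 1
y = -4

y = (-2)(2) + (2)(1) + (-3)(1) + 1 = -4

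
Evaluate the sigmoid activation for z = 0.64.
0.6548

sigmoid(0.64) = 1/(1 + e^(-0.64)) = 1/(1 + 0.5273) = 0.6548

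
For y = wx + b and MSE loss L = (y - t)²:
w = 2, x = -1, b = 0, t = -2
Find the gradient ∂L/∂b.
∂L/∂b = 0

y = wx + b = (2)(-1) + 0 = -2
∂L/∂y = 2(y - t) = 2(-2 - -2) = 0
∂y/∂b = 1
∂L/∂b = ∂L/∂y · ∂y/∂b = 0 × 1 = 0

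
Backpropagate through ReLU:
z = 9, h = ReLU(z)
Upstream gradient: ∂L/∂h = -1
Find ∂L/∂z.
∂L/∂z = -1

h = ReLU(9) = 9
Since z > 0: ∂h/∂z = 1
∂L/∂z = ∂L/∂h · ∂h/∂z = -1 × 1 = -1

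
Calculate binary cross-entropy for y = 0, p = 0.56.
L = 0.821

L = -0·log(0.56) - 1·log(0.44) = -log(0.44) = 0.821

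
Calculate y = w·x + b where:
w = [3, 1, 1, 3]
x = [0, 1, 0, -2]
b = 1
y = -4

y = (3)(0) + (1)(1) + (1)(0) + (3)(-2) + 1 = -4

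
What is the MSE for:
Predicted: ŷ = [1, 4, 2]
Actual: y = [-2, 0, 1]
MSE = 8.667

MSE = (1/3)((1--2)² + (4-0)² + (2-1)²) = (1/3)(9 + 16 + 1) = 8.667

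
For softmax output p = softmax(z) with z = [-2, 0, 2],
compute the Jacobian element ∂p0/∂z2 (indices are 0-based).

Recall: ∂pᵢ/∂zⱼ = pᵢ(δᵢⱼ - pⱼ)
∂p0/∂z2 = -0.01376

p = softmax(z) = [0.01588, 0.1173, 0.8668]
p0 = 0.01588, p2 = 0.8668

∂p0/∂z2 = -p0 × p2 = -0.01588 × 0.8668 = -0.01376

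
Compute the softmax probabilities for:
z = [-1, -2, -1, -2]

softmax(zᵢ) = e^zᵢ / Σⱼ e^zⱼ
p = [0.3655, 0.1345, 0.3655, 0.1345]

exp(z) = [0.3679, 0.1353, 0.3679, 0.1353]
Sum = 1.006
p = [0.3655, 0.1345, 0.3655, 0.1345]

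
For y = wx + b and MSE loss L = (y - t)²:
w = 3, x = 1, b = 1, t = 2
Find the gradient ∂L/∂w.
∂L/∂w = 4

y = wx + b = (3)(1) + 1 = 4
∂L/∂y = 2(y - t) = 2(4 - 2) = 4
∂y/∂w = x = 1
∂L/∂w = ∂L/∂y · ∂y/∂w = 4 × 1 = 4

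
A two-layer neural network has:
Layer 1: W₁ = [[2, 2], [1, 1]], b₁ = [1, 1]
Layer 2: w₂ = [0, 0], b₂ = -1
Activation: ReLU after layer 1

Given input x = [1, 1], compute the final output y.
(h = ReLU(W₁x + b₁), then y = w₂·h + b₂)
y = -1

Layer 1 pre-activation: z₁ = [5, 3]
After ReLU: h = [5, 3]
Layer 2 output: y = 0×5 + 0×3 + -1 = -1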